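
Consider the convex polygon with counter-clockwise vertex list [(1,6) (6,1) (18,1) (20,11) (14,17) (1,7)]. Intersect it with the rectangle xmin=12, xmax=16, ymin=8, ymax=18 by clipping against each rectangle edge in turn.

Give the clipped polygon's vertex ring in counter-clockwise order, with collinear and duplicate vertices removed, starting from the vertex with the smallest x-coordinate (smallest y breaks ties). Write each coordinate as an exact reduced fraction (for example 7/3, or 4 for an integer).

1. After x ≥ 12: [(12,1) (18,1) (20,11) (14,17) (12,201/13)]
2. After x ≤ 16: [(12,1) (16,1) (16,15) (14,17) (12,201/13)]
3. After y ≥ 8: [(12,8) (16,8) (16,15) (14,17) (12,201/13)]
4. After y ≤ 18: [(12,8) (16,8) (16,15) (14,17) (12,201/13)]
5. Canonical ring: [(12,8) (16,8) (16,15) (14,17) (12,201/13)]

Clipped polygon: [(12,8) (16,8) (16,15) (14,17) (12,201/13)]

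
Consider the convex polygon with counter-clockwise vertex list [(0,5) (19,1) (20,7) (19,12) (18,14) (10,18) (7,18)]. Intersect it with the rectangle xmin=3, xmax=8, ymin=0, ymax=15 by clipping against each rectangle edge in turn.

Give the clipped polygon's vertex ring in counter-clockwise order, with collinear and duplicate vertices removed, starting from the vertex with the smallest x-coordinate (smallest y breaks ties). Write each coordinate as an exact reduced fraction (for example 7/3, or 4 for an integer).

Clipped polygon: [(3,83/19) (8,63/19) (8,15) (70/13,15) (3,74/7)]

1. After x ≥ 3: [(3,74/7) (3,83/19) (19,1) (20,7) (19,12) (18,14) (10,18) (7,18)]
2. After x ≤ 8: [(3,74/7) (3,83/19) (8,63/19) (8,18) (7,18)]
3. After y ≥ 0: [(3,74/7) (3,83/19) (8,63/19) (8,18) (7,18)]
4. After y ≤ 15: [(70/13,15) (3,74/7) (3,83/19) (8,63/19) (8,15)]
5. Canonical ring: [(3,83/19) (8,63/19) (8,15) (70/13,15) (3,74/7)]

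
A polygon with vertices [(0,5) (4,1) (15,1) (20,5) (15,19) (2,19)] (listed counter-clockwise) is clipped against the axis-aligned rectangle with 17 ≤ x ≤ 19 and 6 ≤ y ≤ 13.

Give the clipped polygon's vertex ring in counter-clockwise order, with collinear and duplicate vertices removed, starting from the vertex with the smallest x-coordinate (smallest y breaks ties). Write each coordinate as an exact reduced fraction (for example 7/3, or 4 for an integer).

1. After x ≥ 17: [(17,13/5) (20,5) (17,67/5)]
2. After x ≤ 19: [(17,13/5) (19,21/5) (19,39/5) (17,67/5)]
3. After y ≥ 6: [(17,6) (19,6) (19,39/5) (17,67/5)]
4. After y ≤ 13: [(17,13) (17,6) (19,6) (19,39/5) (120/7,13)]
5. Canonical ring: [(17,6) (19,6) (19,39/5) (120/7,13) (17,13)]

Clipped polygon: [(17,6) (19,6) (19,39/5) (120/7,13) (17,13)]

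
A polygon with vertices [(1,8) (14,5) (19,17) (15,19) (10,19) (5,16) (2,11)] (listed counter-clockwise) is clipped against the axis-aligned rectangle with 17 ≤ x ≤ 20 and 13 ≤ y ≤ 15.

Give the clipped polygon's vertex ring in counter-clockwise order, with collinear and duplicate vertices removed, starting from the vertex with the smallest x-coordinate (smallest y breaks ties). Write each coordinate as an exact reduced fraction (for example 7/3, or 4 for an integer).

1. After x ≥ 17: [(17,61/5) (19,17) (17,18)]
2. After x ≤ 20: [(17,61/5) (19,17) (17,18)]
3. After y ≥ 13: [(17,13) (52/3,13) (19,17) (17,18)]
4. After y ≤ 15: [(17,15) (17,13) (52/3,13) (109/6,15)]
5. Canonical ring: [(17,13) (52/3,13) (109/6,15) (17,15)]

Clipped polygon: [(17,13) (52/3,13) (109/6,15) (17,15)]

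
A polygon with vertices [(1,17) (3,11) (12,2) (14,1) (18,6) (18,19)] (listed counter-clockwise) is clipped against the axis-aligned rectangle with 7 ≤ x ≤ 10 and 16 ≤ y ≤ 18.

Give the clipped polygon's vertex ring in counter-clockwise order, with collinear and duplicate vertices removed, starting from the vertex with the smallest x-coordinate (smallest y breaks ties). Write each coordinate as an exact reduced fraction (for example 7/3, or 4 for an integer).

1. After x ≥ 7: [(7,301/17) (7,7) (12,2) (14,1) (18,6) (18,19)]
2. After x ≤ 10: [(10,307/17) (7,301/17) (7,7) (10,4)]
3. After y ≥ 16: [(10,16) (10,307/17) (7,301/17) (7,16)]
4. After y ≤ 18: [(10,16) (10,18) (19/2,18) (7,301/17) (7,16)]
5. Canonical ring: [(7,16) (10,16) (10,18) (19/2,18) (7,301/17)]

Clipped polygon: [(7,16) (10,16) (10,18) (19/2,18) (7,301/17)]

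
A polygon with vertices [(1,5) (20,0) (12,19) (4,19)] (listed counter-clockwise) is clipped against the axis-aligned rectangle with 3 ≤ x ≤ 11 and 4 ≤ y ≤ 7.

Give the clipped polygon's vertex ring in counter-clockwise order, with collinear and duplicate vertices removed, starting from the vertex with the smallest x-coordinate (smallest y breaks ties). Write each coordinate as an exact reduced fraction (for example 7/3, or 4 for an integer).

1. After x ≥ 3: [(3,43/3) (3,85/19) (20,0) (12,19) (4,19)]
2. After x ≤ 11: [(3,43/3) (3,85/19) (11,45/19) (11,19) (4,19)]
3. After y ≥ 4: [(3,43/3) (3,85/19) (24/5,4) (11,4) (11,19) (4,19)]
4. After y ≤ 7: [(3,7) (3,85/19) (24/5,4) (11,4) (11,7)]
5. Canonical ring: [(3,85/19) (24/5,4) (11,4) (11,7) (3,7)]

Clipped polygon: [(3,85/19) (24/5,4) (11,4) (11,7) (3,7)]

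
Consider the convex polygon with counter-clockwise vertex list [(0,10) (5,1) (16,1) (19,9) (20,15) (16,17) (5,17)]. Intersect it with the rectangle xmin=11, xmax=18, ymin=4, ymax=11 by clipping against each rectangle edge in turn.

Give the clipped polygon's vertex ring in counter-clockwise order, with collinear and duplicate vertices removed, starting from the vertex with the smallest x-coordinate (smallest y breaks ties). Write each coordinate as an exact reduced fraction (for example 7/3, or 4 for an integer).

Clipped polygon: [(11,4) (137/8,4) (18,19/3) (18,11) (11,11)]

1. After x ≥ 11: [(11,1) (16,1) (19,9) (20,15) (16,17) (11,17)]
2. After x ≤ 18: [(11,1) (16,1) (18,19/3) (18,16) (16,17) (11,17)]
3. After y ≥ 4: [(11,4) (137/8,4) (18,19/3) (18,16) (16,17) (11,17)]
4. After y ≤ 11: [(11,11) (11,4) (137/8,4) (18,19/3) (18,11)]
5. Canonical ring: [(11,4) (137/8,4) (18,19/3) (18,11) (11,11)]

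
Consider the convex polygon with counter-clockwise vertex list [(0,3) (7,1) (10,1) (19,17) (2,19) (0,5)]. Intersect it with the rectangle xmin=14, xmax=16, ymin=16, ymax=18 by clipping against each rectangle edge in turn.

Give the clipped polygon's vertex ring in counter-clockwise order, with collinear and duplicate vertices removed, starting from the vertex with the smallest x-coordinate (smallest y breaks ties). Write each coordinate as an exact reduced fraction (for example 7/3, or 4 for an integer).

1. After x ≥ 14: [(14,73/9) (19,17) (14,299/17)]
2. After x ≤ 16: [(14,73/9) (16,35/3) (16,295/17) (14,299/17)]
3. After y ≥ 16: [(14,16) (16,16) (16,295/17) (14,299/17)]
4. After y ≤ 18: [(14,16) (16,16) (16,295/17) (14,299/17)]
5. Canonical ring: [(14,16) (16,16) (16,295/17) (14,299/17)]

Clipped polygon: [(14,16) (16,16) (16,295/17) (14,299/17)]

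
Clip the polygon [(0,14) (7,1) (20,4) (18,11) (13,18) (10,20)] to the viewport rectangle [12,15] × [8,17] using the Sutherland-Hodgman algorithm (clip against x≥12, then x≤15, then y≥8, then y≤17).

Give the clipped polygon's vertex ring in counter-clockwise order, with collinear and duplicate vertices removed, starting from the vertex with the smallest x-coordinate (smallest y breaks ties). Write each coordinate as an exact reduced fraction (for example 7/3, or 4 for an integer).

Clipped polygon: [(12,8) (15,8) (15,76/5) (96/7,17) (12,17)]

1. After x ≥ 12: [(12,28/13) (20,4) (18,11) (13,18) (12,56/3)]
2. After x ≤ 15: [(12,28/13) (15,37/13) (15,76/5) (13,18) (12,56/3)]
3. After y ≥ 8: [(12,8) (15,8) (15,76/5) (13,18) (12,56/3)]
4. After y ≤ 17: [(12,17) (12,8) (15,8) (15,76/5) (96/7,17)]
5. Canonical ring: [(12,8) (15,8) (15,76/5) (96/7,17) (12,17)]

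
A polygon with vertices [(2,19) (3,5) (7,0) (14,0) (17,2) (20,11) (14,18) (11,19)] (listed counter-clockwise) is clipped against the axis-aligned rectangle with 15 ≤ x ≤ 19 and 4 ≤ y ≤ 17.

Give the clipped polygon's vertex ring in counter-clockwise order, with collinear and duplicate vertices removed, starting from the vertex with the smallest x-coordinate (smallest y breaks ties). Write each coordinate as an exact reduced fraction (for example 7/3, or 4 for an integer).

Clipped polygon: [(15,4) (53/3,4) (19,8) (19,73/6) (15,101/6)]

1. After x ≥ 15: [(15,2/3) (17,2) (20,11) (15,101/6)]
2. After x ≤ 19: [(15,2/3) (17,2) (19,8) (19,73/6) (15,101/6)]
3. After y ≥ 4: [(15,4) (53/3,4) (19,8) (19,73/6) (15,101/6)]
4. After y ≤ 17: [(15,4) (53/3,4) (19,8) (19,73/6) (15,101/6)]
5. Canonical ring: [(15,4) (53/3,4) (19,8) (19,73/6) (15,101/6)]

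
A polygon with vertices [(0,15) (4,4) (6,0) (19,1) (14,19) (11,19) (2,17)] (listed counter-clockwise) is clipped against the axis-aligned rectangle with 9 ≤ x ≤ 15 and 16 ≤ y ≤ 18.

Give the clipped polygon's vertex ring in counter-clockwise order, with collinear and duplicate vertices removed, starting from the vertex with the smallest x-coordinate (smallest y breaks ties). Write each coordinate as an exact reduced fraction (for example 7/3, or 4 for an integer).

Clipped polygon: [(9,16) (89/6,16) (257/18,18) (9,18)]

1. After x ≥ 9: [(9,3/13) (19,1) (14,19) (11,19) (9,167/9)]
2. After x ≤ 15: [(9,3/13) (15,9/13) (15,77/5) (14,19) (11,19) (9,167/9)]
3. After y ≥ 16: [(9,16) (89/6,16) (14,19) (11,19) (9,167/9)]
4. After y ≤ 18: [(9,18) (9,16) (89/6,16) (257/18,18)]
5. Canonical ring: [(9,16) (89/6,16) (257/18,18) (9,18)]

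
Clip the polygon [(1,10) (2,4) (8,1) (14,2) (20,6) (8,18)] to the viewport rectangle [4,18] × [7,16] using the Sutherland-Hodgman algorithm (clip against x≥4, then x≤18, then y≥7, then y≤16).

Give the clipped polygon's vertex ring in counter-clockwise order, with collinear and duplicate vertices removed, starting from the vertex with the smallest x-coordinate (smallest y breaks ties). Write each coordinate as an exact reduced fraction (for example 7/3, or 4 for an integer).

Clipped polygon: [(4,7) (18,7) (18,8) (10,16) (25/4,16) (4,94/7)]

1. After x ≥ 4: [(4,94/7) (4,3) (8,1) (14,2) (20,6) (8,18)]
2. After x ≤ 18: [(4,94/7) (4,3) (8,1) (14,2) (18,14/3) (18,8) (8,18)]
3. After y ≥ 7: [(4,94/7) (4,7) (18,7) (18,8) (8,18)]
4. After y ≤ 16: [(25/4,16) (4,94/7) (4,7) (18,7) (18,8) (10,16)]
5. Canonical ring: [(4,7) (18,7) (18,8) (10,16) (25/4,16) (4,94/7)]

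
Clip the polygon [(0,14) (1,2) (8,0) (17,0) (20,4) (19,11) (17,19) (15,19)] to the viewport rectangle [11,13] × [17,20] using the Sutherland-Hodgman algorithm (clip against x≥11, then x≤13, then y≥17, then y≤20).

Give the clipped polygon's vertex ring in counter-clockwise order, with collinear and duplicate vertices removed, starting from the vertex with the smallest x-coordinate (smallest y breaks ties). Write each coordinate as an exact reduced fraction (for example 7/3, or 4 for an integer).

1. After x ≥ 11: [(11,53/3) (11,0) (17,0) (20,4) (19,11) (17,19) (15,19)]
2. After x ≤ 13: [(13,55/3) (11,53/3) (11,0) (13,0)]
3. After y ≥ 17: [(13,17) (13,55/3) (11,53/3) (11,17)]
4. After y ≤ 20: [(13,17) (13,55/3) (11,53/3) (11,17)]
5. Canonical ring: [(11,17) (13,17) (13,55/3) (11,53/3)]

Clipped polygon: [(11,17) (13,17) (13,55/3) (11,53/3)]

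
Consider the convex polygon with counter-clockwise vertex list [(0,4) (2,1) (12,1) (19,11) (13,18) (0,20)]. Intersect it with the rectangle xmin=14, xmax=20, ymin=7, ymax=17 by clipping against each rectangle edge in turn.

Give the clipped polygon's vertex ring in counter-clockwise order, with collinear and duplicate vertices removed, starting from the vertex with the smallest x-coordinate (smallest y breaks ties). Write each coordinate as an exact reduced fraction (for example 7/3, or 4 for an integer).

Clipped polygon: [(14,7) (81/5,7) (19,11) (14,101/6)]

1. After x ≥ 14: [(14,27/7) (19,11) (14,101/6)]
2. After x ≤ 20: [(14,27/7) (19,11) (14,101/6)]
3. After y ≥ 7: [(14,7) (81/5,7) (19,11) (14,101/6)]
4. After y ≤ 17: [(14,7) (81/5,7) (19,11) (14,101/6)]
5. Canonical ring: [(14,7) (81/5,7) (19,11) (14,101/6)]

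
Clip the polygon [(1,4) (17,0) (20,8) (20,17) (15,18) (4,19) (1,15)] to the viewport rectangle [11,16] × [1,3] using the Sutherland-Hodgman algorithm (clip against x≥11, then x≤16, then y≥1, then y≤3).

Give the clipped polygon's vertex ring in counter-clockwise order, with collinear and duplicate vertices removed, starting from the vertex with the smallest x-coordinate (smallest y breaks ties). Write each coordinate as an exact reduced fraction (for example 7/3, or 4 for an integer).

1. After x ≥ 11: [(11,3/2) (17,0) (20,8) (20,17) (15,18) (11,202/11)]
2. After x ≤ 16: [(11,3/2) (16,1/4) (16,89/5) (15,18) (11,202/11)]
3. After y ≥ 1: [(11,3/2) (13,1) (16,1) (16,89/5) (15,18) (11,202/11)]
4. After y ≤ 3: [(11,3) (11,3/2) (13,1) (16,1) (16,3)]
5. Canonical ring: [(11,3/2) (13,1) (16,1) (16,3) (11,3)]

Clipped polygon: [(11,3/2) (13,1) (16,1) (16,3) (11,3)]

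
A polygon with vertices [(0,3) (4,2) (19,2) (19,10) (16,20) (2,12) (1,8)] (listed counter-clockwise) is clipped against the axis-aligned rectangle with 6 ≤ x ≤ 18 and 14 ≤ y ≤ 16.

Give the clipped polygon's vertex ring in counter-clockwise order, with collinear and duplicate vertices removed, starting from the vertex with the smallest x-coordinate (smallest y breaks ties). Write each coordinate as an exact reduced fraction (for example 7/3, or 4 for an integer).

Clipped polygon: [(6,14) (89/5,14) (86/5,16) (9,16) (6,100/7)]

1. After x ≥ 6: [(6,2) (19,2) (19,10) (16,20) (6,100/7)]
2. After x ≤ 18: [(6,2) (18,2) (18,40/3) (16,20) (6,100/7)]
3. After y ≥ 14: [(6,14) (89/5,14) (16,20) (6,100/7)]
4. After y ≤ 16: [(6,14) (89/5,14) (86/5,16) (9,16) (6,100/7)]
5. Canonical ring: [(6,14) (89/5,14) (86/5,16) (9,16) (6,100/7)]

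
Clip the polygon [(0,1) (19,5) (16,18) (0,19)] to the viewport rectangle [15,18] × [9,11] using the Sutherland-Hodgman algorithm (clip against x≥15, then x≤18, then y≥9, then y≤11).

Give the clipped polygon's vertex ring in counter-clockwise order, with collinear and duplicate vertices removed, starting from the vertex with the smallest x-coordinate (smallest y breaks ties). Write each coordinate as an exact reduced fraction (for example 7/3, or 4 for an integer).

Clipped polygon: [(15,9) (18,9) (18,28/3) (229/13,11) (15,11)]

1. After x ≥ 15: [(15,79/19) (19,5) (16,18) (15,289/16)]
2. After x ≤ 18: [(15,79/19) (18,91/19) (18,28/3) (16,18) (15,289/16)]
3. After y ≥ 9: [(15,9) (18,9) (18,28/3) (16,18) (15,289/16)]
4. After y ≤ 11: [(15,11) (15,9) (18,9) (18,28/3) (229/13,11)]
5. Canonical ring: [(15,9) (18,9) (18,28/3) (229/13,11) (15,11)]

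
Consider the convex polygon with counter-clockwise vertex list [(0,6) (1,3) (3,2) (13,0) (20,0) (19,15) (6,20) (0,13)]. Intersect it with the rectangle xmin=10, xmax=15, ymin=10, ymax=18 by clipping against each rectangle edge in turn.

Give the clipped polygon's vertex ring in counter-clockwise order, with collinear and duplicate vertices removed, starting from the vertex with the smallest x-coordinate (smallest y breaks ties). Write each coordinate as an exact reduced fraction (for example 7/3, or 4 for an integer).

Clipped polygon: [(10,10) (15,10) (15,215/13) (56/5,18) (10,18)]

1. After x ≥ 10: [(10,3/5) (13,0) (20,0) (19,15) (10,240/13)]
2. After x ≤ 15: [(10,3/5) (13,0) (15,0) (15,215/13) (10,240/13)]
3. After y ≥ 10: [(10,10) (15,10) (15,215/13) (10,240/13)]
4. After y ≤ 18: [(10,18) (10,10) (15,10) (15,215/13) (56/5,18)]
5. Canonical ring: [(10,10) (15,10) (15,215/13) (56/5,18) (10,18)]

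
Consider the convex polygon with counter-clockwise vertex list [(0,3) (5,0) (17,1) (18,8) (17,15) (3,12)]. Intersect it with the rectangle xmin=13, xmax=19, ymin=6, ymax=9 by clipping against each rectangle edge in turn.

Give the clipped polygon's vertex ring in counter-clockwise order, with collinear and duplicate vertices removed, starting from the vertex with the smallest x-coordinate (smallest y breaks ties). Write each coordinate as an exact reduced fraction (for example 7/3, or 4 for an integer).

1. After x ≥ 13: [(13,2/3) (17,1) (18,8) (17,15) (13,99/7)]
2. After x ≤ 19: [(13,2/3) (17,1) (18,8) (17,15) (13,99/7)]
3. After y ≥ 6: [(13,6) (124/7,6) (18,8) (17,15) (13,99/7)]
4. After y ≤ 9: [(13,9) (13,6) (124/7,6) (18,8) (125/7,9)]
5. Canonical ring: [(13,6) (124/7,6) (18,8) (125/7,9) (13,9)]

Clipped polygon: [(13,6) (124/7,6) (18,8) (125/7,9) (13,9)]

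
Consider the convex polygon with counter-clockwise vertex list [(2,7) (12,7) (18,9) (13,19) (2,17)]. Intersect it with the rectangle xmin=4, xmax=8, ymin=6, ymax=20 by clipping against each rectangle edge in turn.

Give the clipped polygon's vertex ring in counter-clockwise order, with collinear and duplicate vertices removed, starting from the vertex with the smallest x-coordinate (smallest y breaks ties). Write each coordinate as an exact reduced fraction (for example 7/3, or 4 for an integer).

Clipped polygon: [(4,7) (8,7) (8,199/11) (4,191/11)]

1. After x ≥ 4: [(4,7) (12,7) (18,9) (13,19) (4,191/11)]
2. After x ≤ 8: [(4,7) (8,7) (8,199/11) (4,191/11)]
3. After y ≥ 6: [(4,7) (8,7) (8,199/11) (4,191/11)]
4. After y ≤ 20: [(4,7) (8,7) (8,199/11) (4,191/11)]
5. Canonical ring: [(4,7) (8,7) (8,199/11) (4,191/11)]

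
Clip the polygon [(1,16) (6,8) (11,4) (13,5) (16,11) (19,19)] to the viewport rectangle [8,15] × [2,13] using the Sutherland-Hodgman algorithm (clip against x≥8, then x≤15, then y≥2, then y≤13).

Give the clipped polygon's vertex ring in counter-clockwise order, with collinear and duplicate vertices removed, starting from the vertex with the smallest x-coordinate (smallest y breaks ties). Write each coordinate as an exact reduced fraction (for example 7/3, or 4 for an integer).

Clipped polygon: [(8,32/5) (11,4) (13,5) (15,9) (15,13) (8,13)]

1. After x ≥ 8: [(8,103/6) (8,32/5) (11,4) (13,5) (16,11) (19,19)]
2. After x ≤ 15: [(15,55/3) (8,103/6) (8,32/5) (11,4) (13,5) (15,9)]
3. After y ≥ 2: [(15,55/3) (8,103/6) (8,32/5) (11,4) (13,5) (15,9)]
4. After y ≤ 13: [(15,13) (8,13) (8,32/5) (11,4) (13,5) (15,9)]
5. Canonical ring: [(8,32/5) (11,4) (13,5) (15,9) (15,13) (8,13)]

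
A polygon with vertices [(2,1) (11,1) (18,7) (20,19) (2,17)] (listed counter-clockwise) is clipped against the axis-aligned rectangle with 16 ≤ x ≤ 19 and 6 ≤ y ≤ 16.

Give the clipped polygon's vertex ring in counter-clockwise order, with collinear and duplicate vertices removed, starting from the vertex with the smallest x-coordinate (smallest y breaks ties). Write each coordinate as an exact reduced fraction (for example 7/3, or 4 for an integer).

1. After x ≥ 16: [(16,37/7) (18,7) (20,19) (16,167/9)]
2. After x ≤ 19: [(16,37/7) (18,7) (19,13) (19,170/9) (16,167/9)]
3. After y ≥ 6: [(16,6) (101/6,6) (18,7) (19,13) (19,170/9) (16,167/9)]
4. After y ≤ 16: [(16,16) (16,6) (101/6,6) (18,7) (19,13) (19,16)]
5. Canonical ring: [(16,6) (101/6,6) (18,7) (19,13) (19,16) (16,16)]

Clipped polygon: [(16,6) (101/6,6) (18,7) (19,13) (19,16) (16,16)]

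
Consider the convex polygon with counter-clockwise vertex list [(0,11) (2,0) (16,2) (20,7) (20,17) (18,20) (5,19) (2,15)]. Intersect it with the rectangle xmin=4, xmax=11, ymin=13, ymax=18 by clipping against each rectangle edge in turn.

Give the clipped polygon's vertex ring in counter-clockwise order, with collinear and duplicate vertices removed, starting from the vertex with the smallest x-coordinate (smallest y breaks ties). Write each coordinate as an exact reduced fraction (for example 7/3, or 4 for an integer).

1. After x ≥ 4: [(4,2/7) (16,2) (20,7) (20,17) (18,20) (5,19) (4,53/3)]
2. After x ≤ 11: [(4,2/7) (11,9/7) (11,253/13) (5,19) (4,53/3)]
3. After y ≥ 13: [(4,13) (11,13) (11,253/13) (5,19) (4,53/3)]
4. After y ≤ 18: [(4,13) (11,13) (11,18) (17/4,18) (4,53/3)]
5. Canonical ring: [(4,13) (11,13) (11,18) (17/4,18) (4,53/3)]

Clipped polygon: [(4,13) (11,13) (11,18) (17/4,18) (4,53/3)]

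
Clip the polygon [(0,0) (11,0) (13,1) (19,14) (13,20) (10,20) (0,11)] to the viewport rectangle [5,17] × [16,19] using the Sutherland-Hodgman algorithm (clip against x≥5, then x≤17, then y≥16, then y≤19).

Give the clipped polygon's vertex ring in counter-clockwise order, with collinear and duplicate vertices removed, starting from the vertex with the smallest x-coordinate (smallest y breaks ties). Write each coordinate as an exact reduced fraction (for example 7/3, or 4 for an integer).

Clipped polygon: [(50/9,16) (17,16) (14,19) (80/9,19)]

1. After x ≥ 5: [(5,0) (11,0) (13,1) (19,14) (13,20) (10,20) (5,31/2)]
2. After x ≤ 17: [(5,0) (11,0) (13,1) (17,29/3) (17,16) (13,20) (10,20) (5,31/2)]
3. After y ≥ 16: [(17,16) (17,16) (13,20) (10,20) (50/9,16)]
4. After y ≤ 19: [(17,16) (17,16) (14,19) (80/9,19) (50/9,16)]
5. Canonical ring: [(50/9,16) (17,16) (14,19) (80/9,19)]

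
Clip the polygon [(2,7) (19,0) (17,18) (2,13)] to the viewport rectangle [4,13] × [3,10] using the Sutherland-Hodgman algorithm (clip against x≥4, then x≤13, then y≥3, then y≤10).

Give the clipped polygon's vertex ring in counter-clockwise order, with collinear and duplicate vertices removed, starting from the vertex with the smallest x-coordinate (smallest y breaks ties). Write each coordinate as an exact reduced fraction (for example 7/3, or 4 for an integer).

Clipped polygon: [(4,105/17) (82/7,3) (13,3) (13,10) (4,10)]

1. After x ≥ 4: [(4,105/17) (19,0) (17,18) (4,41/3)]
2. After x ≤ 13: [(4,105/17) (13,42/17) (13,50/3) (4,41/3)]
3. After y ≥ 3: [(4,105/17) (82/7,3) (13,3) (13,50/3) (4,41/3)]
4. After y ≤ 10: [(4,10) (4,105/17) (82/7,3) (13,3) (13,10)]
5. Canonical ring: [(4,105/17) (82/7,3) (13,3) (13,10) (4,10)]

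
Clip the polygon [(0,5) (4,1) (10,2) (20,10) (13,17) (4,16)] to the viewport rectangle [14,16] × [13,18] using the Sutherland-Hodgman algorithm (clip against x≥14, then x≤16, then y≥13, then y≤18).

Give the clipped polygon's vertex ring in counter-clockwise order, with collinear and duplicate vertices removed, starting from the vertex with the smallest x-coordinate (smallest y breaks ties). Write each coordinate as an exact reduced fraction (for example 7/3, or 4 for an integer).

1. After x ≥ 14: [(14,26/5) (20,10) (14,16)]
2. After x ≤ 16: [(14,26/5) (16,34/5) (16,14) (14,16)]
3. After y ≥ 13: [(14,13) (16,13) (16,14) (14,16)]
4. After y ≤ 18: [(14,13) (16,13) (16,14) (14,16)]
5. Canonical ring: [(14,13) (16,13) (16,14) (14,16)]

Clipped polygon: [(14,13) (16,13) (16,14) (14,16)]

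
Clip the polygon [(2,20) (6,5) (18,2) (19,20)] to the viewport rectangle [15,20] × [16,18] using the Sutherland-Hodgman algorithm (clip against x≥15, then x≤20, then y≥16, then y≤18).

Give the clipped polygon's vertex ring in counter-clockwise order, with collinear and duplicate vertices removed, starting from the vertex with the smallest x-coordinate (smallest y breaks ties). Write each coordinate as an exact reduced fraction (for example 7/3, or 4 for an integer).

Clipped polygon: [(15,16) (169/9,16) (170/9,18) (15,18)]

1. After x ≥ 15: [(15,20) (15,11/4) (18,2) (19,20)]
2. After x ≤ 20: [(15,20) (15,11/4) (18,2) (19,20)]
3. After y ≥ 16: [(15,20) (15,16) (169/9,16) (19,20)]
4. After y ≤ 18: [(15,18) (15,16) (169/9,16) (170/9,18)]
5. Canonical ring: [(15,16) (169/9,16) (170/9,18) (15,18)]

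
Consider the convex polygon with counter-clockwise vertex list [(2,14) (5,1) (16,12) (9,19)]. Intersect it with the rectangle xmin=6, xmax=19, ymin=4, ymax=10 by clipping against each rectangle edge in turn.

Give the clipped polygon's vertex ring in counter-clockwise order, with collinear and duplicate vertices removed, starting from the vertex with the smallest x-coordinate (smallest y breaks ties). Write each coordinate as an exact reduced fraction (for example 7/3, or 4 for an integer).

Clipped polygon: [(6,4) (8,4) (14,10) (6,10)]

1. After x ≥ 6: [(6,118/7) (6,2) (16,12) (9,19)]
2. After x ≤ 19: [(6,118/7) (6,2) (16,12) (9,19)]
3. After y ≥ 4: [(6,118/7) (6,4) (8,4) (16,12) (9,19)]
4. After y ≤ 10: [(6,10) (6,4) (8,4) (14,10)]
5. Canonical ring: [(6,4) (8,4) (14,10) (6,10)]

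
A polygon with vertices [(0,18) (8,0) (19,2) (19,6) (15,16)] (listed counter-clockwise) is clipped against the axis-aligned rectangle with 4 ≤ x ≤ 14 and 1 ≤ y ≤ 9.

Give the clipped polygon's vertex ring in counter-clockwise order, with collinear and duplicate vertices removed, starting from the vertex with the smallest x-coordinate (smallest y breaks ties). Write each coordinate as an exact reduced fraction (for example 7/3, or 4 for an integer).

Clipped polygon: [(4,9) (68/9,1) (27/2,1) (14,12/11) (14,9)]

1. After x ≥ 4: [(4,262/15) (4,9) (8,0) (19,2) (19,6) (15,16)]
2. After x ≤ 14: [(14,242/15) (4,262/15) (4,9) (8,0) (14,12/11)]
3. After y ≥ 1: [(14,242/15) (4,262/15) (4,9) (68/9,1) (27/2,1) (14,12/11)]
4. After y ≤ 9: [(14,9) (4,9) (4,9) (68/9,1) (27/2,1) (14,12/11)]
5. Canonical ring: [(4,9) (68/9,1) (27/2,1) (14,12/11) (14,9)]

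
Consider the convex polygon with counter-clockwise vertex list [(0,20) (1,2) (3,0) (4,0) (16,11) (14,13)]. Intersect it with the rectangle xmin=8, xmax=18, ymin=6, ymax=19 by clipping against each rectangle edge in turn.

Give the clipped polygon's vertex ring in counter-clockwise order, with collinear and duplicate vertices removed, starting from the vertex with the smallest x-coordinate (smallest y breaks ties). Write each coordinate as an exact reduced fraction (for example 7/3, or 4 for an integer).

1. After x ≥ 8: [(8,16) (8,11/3) (16,11) (14,13)]
2. After x ≤ 18: [(8,16) (8,11/3) (16,11) (14,13)]
3. After y ≥ 6: [(8,16) (8,6) (116/11,6) (16,11) (14,13)]
4. After y ≤ 19: [(8,16) (8,6) (116/11,6) (16,11) (14,13)]
5. Canonical ring: [(8,6) (116/11,6) (16,11) (14,13) (8,16)]

Clipped polygon: [(8,6) (116/11,6) (16,11) (14,13) (8,16)]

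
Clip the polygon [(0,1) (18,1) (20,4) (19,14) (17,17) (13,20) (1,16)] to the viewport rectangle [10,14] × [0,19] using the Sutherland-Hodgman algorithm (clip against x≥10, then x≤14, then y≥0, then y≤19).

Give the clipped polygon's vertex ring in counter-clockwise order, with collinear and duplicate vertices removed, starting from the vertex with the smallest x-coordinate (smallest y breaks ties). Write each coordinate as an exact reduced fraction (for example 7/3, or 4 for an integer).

Clipped polygon: [(10,1) (14,1) (14,19) (10,19)]

1. After x ≥ 10: [(10,1) (18,1) (20,4) (19,14) (17,17) (13,20) (10,19)]
2. After x ≤ 14: [(10,1) (14,1) (14,77/4) (13,20) (10,19)]
3. After y ≥ 0: [(10,1) (14,1) (14,77/4) (13,20) (10,19)]
4. After y ≤ 19: [(10,1) (14,1) (14,19) (10,19) (10,19)]
5. Canonical ring: [(10,1) (14,1) (14,19) (10,19)]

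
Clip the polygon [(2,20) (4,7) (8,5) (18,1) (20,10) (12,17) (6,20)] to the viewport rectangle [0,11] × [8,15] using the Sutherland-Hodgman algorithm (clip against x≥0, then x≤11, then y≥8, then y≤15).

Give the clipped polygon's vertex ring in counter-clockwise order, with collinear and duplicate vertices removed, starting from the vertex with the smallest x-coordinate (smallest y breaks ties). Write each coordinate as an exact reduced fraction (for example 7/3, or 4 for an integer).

Clipped polygon: [(36/13,15) (50/13,8) (11,8) (11,15)]

1. After x ≥ 0: [(2,20) (4,7) (8,5) (18,1) (20,10) (12,17) (6,20)]
2. After x ≤ 11: [(2,20) (4,7) (8,5) (11,19/5) (11,35/2) (6,20)]
3. After y ≥ 8: [(2,20) (50/13,8) (11,8) (11,35/2) (6,20)]
4. After y ≤ 15: [(36/13,15) (50/13,8) (11,8) (11,15)]
5. Canonical ring: [(36/13,15) (50/13,8) (11,8) (11,15)]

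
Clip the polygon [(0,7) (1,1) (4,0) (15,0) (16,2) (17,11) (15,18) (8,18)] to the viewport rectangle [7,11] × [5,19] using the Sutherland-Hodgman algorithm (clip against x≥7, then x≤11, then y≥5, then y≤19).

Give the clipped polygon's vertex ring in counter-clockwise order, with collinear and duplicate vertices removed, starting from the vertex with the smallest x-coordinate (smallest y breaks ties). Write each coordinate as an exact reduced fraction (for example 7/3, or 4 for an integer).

1. After x ≥ 7: [(7,133/8) (7,0) (15,0) (16,2) (17,11) (15,18) (8,18)]
2. After x ≤ 11: [(7,133/8) (7,0) (11,0) (11,18) (8,18)]
3. After y ≥ 5: [(7,133/8) (7,5) (11,5) (11,18) (8,18)]
4. After y ≤ 19: [(7,133/8) (7,5) (11,5) (11,18) (8,18)]
5. Canonical ring: [(7,5) (11,5) (11,18) (8,18) (7,133/8)]

Clipped polygon: [(7,5) (11,5) (11,18) (8,18) (7,133/8)]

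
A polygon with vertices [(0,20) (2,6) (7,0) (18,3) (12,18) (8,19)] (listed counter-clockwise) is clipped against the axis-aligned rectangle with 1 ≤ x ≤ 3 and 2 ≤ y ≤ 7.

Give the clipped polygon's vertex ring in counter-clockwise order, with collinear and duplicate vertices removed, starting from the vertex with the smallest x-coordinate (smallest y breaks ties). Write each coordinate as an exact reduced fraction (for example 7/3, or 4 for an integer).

1. After x ≥ 1: [(1,159/8) (1,13) (2,6) (7,0) (18,3) (12,18) (8,19)]
2. After x ≤ 3: [(3,157/8) (1,159/8) (1,13) (2,6) (3,24/5)]
3. After y ≥ 2: [(3,157/8) (1,159/8) (1,13) (2,6) (3,24/5)]
4. After y ≤ 7: [(3,7) (13/7,7) (2,6) (3,24/5)]
5. Canonical ring: [(13/7,7) (2,6) (3,24/5) (3,7)]

Clipped polygon: [(13/7,7) (2,6) (3,24/5) (3,7)]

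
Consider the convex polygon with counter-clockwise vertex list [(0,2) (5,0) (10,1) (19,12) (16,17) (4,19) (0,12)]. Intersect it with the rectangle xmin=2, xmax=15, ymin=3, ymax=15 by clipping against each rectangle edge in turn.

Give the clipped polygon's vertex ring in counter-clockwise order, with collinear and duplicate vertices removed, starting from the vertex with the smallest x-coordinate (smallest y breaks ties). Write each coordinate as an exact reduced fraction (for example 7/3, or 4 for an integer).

Clipped polygon: [(2,3) (128/11,3) (15,64/9) (15,15) (2,15)]

1. After x ≥ 2: [(2,6/5) (5,0) (10,1) (19,12) (16,17) (4,19) (2,31/2)]
2. After x ≤ 15: [(2,6/5) (5,0) (10,1) (15,64/9) (15,103/6) (4,19) (2,31/2)]
3. After y ≥ 3: [(2,3) (128/11,3) (15,64/9) (15,103/6) (4,19) (2,31/2)]
4. After y ≤ 15: [(2,15) (2,3) (128/11,3) (15,64/9) (15,15)]
5. Canonical ring: [(2,3) (128/11,3) (15,64/9) (15,15) (2,15)]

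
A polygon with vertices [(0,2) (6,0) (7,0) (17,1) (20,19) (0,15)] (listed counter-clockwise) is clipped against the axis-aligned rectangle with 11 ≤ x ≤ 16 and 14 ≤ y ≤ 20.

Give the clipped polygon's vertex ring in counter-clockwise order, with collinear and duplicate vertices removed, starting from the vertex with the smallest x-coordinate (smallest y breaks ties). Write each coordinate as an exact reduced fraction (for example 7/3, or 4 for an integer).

1. After x ≥ 11: [(11,2/5) (17,1) (20,19) (11,86/5)]
2. After x ≤ 16: [(11,2/5) (16,9/10) (16,91/5) (11,86/5)]
3. After y ≥ 14: [(11,14) (16,14) (16,91/5) (11,86/5)]
4. After y ≤ 20: [(11,14) (16,14) (16,91/5) (11,86/5)]
5. Canonical ring: [(11,14) (16,14) (16,91/5) (11,86/5)]

Clipped polygon: [(11,14) (16,14) (16,91/5) (11,86/5)]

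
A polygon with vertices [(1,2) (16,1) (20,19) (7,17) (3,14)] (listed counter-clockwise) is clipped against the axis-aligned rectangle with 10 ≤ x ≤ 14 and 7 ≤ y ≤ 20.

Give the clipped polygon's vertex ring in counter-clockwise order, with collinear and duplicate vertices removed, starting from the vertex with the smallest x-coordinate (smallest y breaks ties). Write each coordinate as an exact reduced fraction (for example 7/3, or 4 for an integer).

1. After x ≥ 10: [(10,7/5) (16,1) (20,19) (10,227/13)]
2. After x ≤ 14: [(10,7/5) (14,17/15) (14,235/13) (10,227/13)]
3. After y ≥ 7: [(10,7) (14,7) (14,235/13) (10,227/13)]
4. After y ≤ 20: [(10,7) (14,7) (14,235/13) (10,227/13)]
5. Canonical ring: [(10,7) (14,7) (14,235/13) (10,227/13)]

Clipped polygon: [(10,7) (14,7) (14,235/13) (10,227/13)]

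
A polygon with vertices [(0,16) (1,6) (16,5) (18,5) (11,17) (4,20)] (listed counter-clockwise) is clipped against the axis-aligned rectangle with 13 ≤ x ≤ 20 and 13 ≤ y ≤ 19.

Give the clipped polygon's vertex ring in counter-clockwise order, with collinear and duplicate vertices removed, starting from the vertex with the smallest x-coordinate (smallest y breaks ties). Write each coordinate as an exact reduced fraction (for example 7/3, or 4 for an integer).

1. After x ≥ 13: [(13,26/5) (16,5) (18,5) (13,95/7)]
2. After x ≤ 20: [(13,26/5) (16,5) (18,5) (13,95/7)]
3. After y ≥ 13: [(13,13) (40/3,13) (13,95/7)]
4. After y ≤ 19: [(13,13) (40/3,13) (13,95/7)]
5. Canonical ring: [(13,13) (40/3,13) (13,95/7)]

Clipped polygon: [(13,13) (40/3,13) (13,95/7)]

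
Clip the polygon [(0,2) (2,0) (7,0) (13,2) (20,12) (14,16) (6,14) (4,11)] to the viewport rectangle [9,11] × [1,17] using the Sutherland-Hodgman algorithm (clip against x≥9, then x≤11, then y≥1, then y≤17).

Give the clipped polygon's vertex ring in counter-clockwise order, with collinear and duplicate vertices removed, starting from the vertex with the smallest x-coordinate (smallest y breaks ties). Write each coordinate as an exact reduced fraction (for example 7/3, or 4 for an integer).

Clipped polygon: [(9,1) (10,1) (11,4/3) (11,61/4) (9,59/4)]

1. After x ≥ 9: [(9,2/3) (13,2) (20,12) (14,16) (9,59/4)]
2. After x ≤ 11: [(9,2/3) (11,4/3) (11,61/4) (9,59/4)]
3. After y ≥ 1: [(9,1) (10,1) (11,4/3) (11,61/4) (9,59/4)]
4. After y ≤ 17: [(9,1) (10,1) (11,4/3) (11,61/4) (9,59/4)]
5. Canonical ring: [(9,1) (10,1) (11,4/3) (11,61/4) (9,59/4)]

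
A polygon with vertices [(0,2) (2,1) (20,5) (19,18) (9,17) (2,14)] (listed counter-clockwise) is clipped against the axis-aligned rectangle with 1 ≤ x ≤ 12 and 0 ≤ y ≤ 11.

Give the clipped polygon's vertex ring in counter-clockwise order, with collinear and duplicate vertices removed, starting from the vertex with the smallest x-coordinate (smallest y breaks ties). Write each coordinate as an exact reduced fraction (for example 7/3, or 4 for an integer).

1. After x ≥ 1: [(1,8) (1,3/2) (2,1) (20,5) (19,18) (9,17) (2,14)]
2. After x ≤ 12: [(1,8) (1,3/2) (2,1) (12,29/9) (12,173/10) (9,17) (2,14)]
3. After y ≥ 0: [(1,8) (1,3/2) (2,1) (12,29/9) (12,173/10) (9,17) (2,14)]
4. After y ≤ 11: [(3/2,11) (1,8) (1,3/2) (2,1) (12,29/9) (12,11)]
5. Canonical ring: [(1,3/2) (2,1) (12,29/9) (12,11) (3/2,11) (1,8)]

Clipped polygon: [(1,3/2) (2,1) (12,29/9) (12,11) (3/2,11) (1,8)]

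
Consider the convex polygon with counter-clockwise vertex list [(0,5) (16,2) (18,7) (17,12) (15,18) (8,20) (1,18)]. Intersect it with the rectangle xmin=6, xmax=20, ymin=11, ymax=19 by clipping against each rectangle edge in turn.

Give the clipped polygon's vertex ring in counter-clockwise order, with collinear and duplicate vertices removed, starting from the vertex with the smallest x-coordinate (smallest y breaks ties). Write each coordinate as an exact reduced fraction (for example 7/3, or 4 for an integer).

1. After x ≥ 6: [(6,31/8) (16,2) (18,7) (17,12) (15,18) (8,20) (6,136/7)]
2. After x ≤ 20: [(6,31/8) (16,2) (18,7) (17,12) (15,18) (8,20) (6,136/7)]
3. After y ≥ 11: [(6,11) (86/5,11) (17,12) (15,18) (8,20) (6,136/7)]
4. After y ≤ 19: [(6,19) (6,11) (86/5,11) (17,12) (15,18) (23/2,19)]
5. Canonical ring: [(6,11) (86/5,11) (17,12) (15,18) (23/2,19) (6,19)]

Clipped polygon: [(6,11) (86/5,11) (17,12) (15,18) (23/2,19) (6,19)]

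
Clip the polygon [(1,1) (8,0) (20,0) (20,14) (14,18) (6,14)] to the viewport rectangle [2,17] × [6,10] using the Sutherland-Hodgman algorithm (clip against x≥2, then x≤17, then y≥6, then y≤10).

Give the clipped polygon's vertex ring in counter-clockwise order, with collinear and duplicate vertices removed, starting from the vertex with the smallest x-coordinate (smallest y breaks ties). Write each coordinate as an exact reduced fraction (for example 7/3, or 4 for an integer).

1. After x ≥ 2: [(2,18/5) (2,6/7) (8,0) (20,0) (20,14) (14,18) (6,14)]
2. After x ≤ 17: [(2,18/5) (2,6/7) (8,0) (17,0) (17,16) (14,18) (6,14)]
3. After y ≥ 6: [(38/13,6) (17,6) (17,16) (14,18) (6,14)]
4. After y ≤ 10: [(58/13,10) (38/13,6) (17,6) (17,10)]
5. Canonical ring: [(38/13,6) (17,6) (17,10) (58/13,10)]

Clipped polygon: [(38/13,6) (17,6) (17,10) (58/13,10)]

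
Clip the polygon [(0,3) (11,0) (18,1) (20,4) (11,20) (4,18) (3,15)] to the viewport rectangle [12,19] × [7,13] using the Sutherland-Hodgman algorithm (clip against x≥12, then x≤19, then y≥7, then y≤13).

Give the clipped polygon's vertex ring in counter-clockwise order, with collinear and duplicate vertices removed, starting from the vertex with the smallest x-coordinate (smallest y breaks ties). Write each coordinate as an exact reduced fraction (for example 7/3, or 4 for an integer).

1. After x ≥ 12: [(12,1/7) (18,1) (20,4) (12,164/9)]
2. After x ≤ 19: [(12,1/7) (18,1) (19,5/2) (19,52/9) (12,164/9)]
3. After y ≥ 7: [(12,7) (293/16,7) (12,164/9)]
4. After y ≤ 13: [(12,13) (12,7) (293/16,7) (239/16,13)]
5. Canonical ring: [(12,7) (293/16,7) (239/16,13) (12,13)]

Clipped polygon: [(12,7) (293/16,7) (239/16,13) (12,13)]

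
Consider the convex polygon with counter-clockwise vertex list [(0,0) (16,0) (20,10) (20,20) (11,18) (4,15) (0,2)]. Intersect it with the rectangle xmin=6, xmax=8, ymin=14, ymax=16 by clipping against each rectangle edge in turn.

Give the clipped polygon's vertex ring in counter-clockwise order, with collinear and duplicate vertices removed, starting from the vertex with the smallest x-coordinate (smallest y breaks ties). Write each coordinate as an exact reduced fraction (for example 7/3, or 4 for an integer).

1. After x ≥ 6: [(6,0) (16,0) (20,10) (20,20) (11,18) (6,111/7)]
2. After x ≤ 8: [(6,0) (8,0) (8,117/7) (6,111/7)]
3. After y ≥ 14: [(6,14) (8,14) (8,117/7) (6,111/7)]
4. After y ≤ 16: [(6,14) (8,14) (8,16) (19/3,16) (6,111/7)]
5. Canonical ring: [(6,14) (8,14) (8,16) (19/3,16) (6,111/7)]

Clipped polygon: [(6,14) (8,14) (8,16) (19/3,16) (6,111/7)]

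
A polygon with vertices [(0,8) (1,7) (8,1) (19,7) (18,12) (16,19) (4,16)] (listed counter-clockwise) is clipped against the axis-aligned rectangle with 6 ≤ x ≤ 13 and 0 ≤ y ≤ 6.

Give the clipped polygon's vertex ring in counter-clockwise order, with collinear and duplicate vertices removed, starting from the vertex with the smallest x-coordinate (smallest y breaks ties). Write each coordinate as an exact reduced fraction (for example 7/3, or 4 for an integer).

1. After x ≥ 6: [(6,19/7) (8,1) (19,7) (18,12) (16,19) (6,33/2)]
2. After x ≤ 13: [(6,19/7) (8,1) (13,41/11) (13,73/4) (6,33/2)]
3. After y ≥ 0: [(6,19/7) (8,1) (13,41/11) (13,73/4) (6,33/2)]
4. After y ≤ 6: [(6,6) (6,19/7) (8,1) (13,41/11) (13,6)]
5. Canonical ring: [(6,19/7) (8,1) (13,41/11) (13,6) (6,6)]

Clipped polygon: [(6,19/7) (8,1) (13,41/11) (13,6) (6,6)]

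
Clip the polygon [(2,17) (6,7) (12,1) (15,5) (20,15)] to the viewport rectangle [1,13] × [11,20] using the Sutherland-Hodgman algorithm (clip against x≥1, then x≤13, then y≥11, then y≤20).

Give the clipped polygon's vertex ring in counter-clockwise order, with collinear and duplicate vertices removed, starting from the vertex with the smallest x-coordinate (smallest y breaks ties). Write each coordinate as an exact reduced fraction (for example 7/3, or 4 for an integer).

Clipped polygon: [(2,17) (22/5,11) (13,11) (13,142/9)]

1. After x ≥ 1: [(2,17) (6,7) (12,1) (15,5) (20,15)]
2. After x ≤ 13: [(13,142/9) (2,17) (6,7) (12,1) (13,7/3)]
3. After y ≥ 11: [(13,11) (13,142/9) (2,17) (22/5,11)]
4. After y ≤ 20: [(13,11) (13,142/9) (2,17) (22/5,11)]
5. Canonical ring: [(2,17) (22/5,11) (13,11) (13,142/9)]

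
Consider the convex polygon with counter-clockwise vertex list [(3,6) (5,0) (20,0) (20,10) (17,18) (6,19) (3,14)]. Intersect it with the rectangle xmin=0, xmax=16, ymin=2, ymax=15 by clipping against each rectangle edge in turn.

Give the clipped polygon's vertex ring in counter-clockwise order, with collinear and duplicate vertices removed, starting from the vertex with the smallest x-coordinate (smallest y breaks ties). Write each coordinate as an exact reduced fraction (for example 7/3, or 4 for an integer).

Clipped polygon: [(3,6) (13/3,2) (16,2) (16,15) (18/5,15) (3,14)]

1. After x ≥ 0: [(3,6) (5,0) (20,0) (20,10) (17,18) (6,19) (3,14)]
2. After x ≤ 16: [(3,6) (5,0) (16,0) (16,199/11) (6,19) (3,14)]
3. After y ≥ 2: [(3,6) (13/3,2) (16,2) (16,199/11) (6,19) (3,14)]
4. After y ≤ 15: [(3,6) (13/3,2) (16,2) (16,15) (18/5,15) (3,14)]
5. Canonical ring: [(3,6) (13/3,2) (16,2) (16,15) (18/5,15) (3,14)]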